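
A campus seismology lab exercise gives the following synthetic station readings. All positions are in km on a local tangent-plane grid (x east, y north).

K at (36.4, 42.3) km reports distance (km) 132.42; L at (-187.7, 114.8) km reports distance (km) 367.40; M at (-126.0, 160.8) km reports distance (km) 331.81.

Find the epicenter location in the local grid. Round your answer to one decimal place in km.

Circle about each station: (x − 36.4)² + (y − 42.3)² = 132.42²; (x + 187.7)² + (y − 114.8)² = 367.40²; (x + 126.0)² + (y − 160.8)² = 331.81².
Subtracting the K equation from the L and M equations removes the quadratic terms:
-448.2 x + 145.0 y = -72151.62
-324.8 x + 237.0 y = -53944.43
Solving the 2×2 system: x ≈ 156.9, y ≈ -12.6 km.

(156.9, -12.6)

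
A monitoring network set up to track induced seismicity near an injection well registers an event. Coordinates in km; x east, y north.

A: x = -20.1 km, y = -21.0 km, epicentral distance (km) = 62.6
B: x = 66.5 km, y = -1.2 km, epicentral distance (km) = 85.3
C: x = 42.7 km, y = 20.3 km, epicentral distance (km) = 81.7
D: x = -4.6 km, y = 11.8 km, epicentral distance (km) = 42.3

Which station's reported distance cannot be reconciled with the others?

Solve using three stations at a time. Using A, C, D (subtract circle equations pairwise → linear system) gives (x, y) ≈ (-36.8, 39.4).
Distances from that point to each station vs reported:
  A: calculated 62.7 vs reported 62.6 → residual 0.1 km
  B: calculated 111.0 vs reported 85.3 → residual 25.7 km
  C: calculated 81.8 vs reported 81.7 → residual 0.1 km
  D: calculated 42.4 vs reported 42.3 → residual 0.1 km
A, C, D are mutually consistent (residuals ≈ 0); B is off by 25.7 km.

B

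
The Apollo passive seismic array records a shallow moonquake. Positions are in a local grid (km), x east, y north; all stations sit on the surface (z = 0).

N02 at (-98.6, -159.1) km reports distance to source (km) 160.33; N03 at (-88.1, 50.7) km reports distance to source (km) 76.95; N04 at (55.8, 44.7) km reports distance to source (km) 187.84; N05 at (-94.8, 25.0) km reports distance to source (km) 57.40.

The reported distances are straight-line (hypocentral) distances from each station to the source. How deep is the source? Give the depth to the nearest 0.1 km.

z ≈ 41.2 km

Each station gives a sphere (x−x_i)² + (y−y_i)² + z² = d_i² (stations at z=0).
Subtracting the N02 sphere from N03 and N04: z² cancels, leaving linear equations in x and y:
21.0 x + 419.6 y = -4918.26
308.8 x + 407.6 y = -39501.20
Solving: x ≈ -120.401, y ≈ -5.696 km (keep extra digits for the depth step; rounded: -120.4, -5.7).
Then from the N02 sphere: z² = 160.33² − (x + 98.6)² − (y + 159.1)² with x = -120.401, y = -5.696, so z ≈ 41.202 ≈ 41.2 km.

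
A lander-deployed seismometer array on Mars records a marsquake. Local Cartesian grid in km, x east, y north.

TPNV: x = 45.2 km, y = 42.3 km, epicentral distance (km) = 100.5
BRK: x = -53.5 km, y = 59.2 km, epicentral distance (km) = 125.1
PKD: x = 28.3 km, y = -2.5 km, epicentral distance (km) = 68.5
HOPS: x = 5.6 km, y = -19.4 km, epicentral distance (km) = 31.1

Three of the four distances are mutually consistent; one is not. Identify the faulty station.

PKD

Solve using three stations at a time. Using TPNV, BRK, HOPS (subtract circle equations pairwise → linear system) gives (x, y) ≈ (6.6, -50.5).
Distances from that point to each station vs reported:
  TPNV: calculated 100.5 vs reported 100.5 → residual 0.0 km
  BRK: calculated 125.1 vs reported 125.1 → residual 0.0 km
  PKD: calculated 52.7 vs reported 68.5 → residual 15.8 km
  HOPS: calculated 31.1 vs reported 31.1 → residual 0.0 km
TPNV, BRK, HOPS are mutually consistent (residuals ≈ 0); PKD is off by 15.8 km.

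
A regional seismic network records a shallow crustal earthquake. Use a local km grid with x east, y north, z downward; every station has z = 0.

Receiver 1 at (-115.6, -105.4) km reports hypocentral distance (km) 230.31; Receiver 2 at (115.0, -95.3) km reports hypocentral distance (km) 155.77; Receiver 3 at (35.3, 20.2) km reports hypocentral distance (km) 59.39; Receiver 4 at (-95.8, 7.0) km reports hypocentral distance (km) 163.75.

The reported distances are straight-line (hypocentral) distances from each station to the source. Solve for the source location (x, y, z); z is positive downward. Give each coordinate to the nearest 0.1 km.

Each station gives a sphere (x−x_i)² + (y−y_i)² + z² = d_i² (stations at z=0).
Subtracting the Receiver 1 sphere from Receiver 2 and Receiver 3: z² cancels, leaving linear equations in x and y:
461.2 x + 20.2 y = 26612.97
301.8 x + 251.2 y = 26697.13
Solving: x ≈ 55.995, y ≈ 39.004 km (keep extra digits for the depth step; rounded: 56.0, 39.0).
Then from the Receiver 1 sphere: z² = 230.31² − (x + 115.6)² − (y + 105.4)² with x = 55.995, y = 39.004, so z ≈ 52.396 ≈ 52.4 km.

(56.0, 39.0, 52.4)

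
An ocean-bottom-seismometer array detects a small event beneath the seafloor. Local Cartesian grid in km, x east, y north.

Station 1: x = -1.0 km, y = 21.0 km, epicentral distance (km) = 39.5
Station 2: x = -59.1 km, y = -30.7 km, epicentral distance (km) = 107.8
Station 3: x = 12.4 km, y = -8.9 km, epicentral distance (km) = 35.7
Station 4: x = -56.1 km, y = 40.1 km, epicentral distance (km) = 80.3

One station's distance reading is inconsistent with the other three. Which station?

Solve using three stations at a time. Using Station 1, Station 2, Station 3 (subtract circle equations pairwise → linear system) gives (x, y) ≈ (38.1, 15.8).
Distances from that point to each station vs reported:
  Station 1: calculated 39.5 vs reported 39.5 → residual 0.0 km
  Station 2: calculated 107.8 vs reported 107.8 → residual 0.0 km
  Station 3: calculated 35.7 vs reported 35.7 → residual 0.0 km
  Station 4: calculated 97.3 vs reported 80.3 → residual 17.0 km
Station 1, Station 2, Station 3 are mutually consistent (residuals ≈ 0); Station 4 is off by 17.0 km.

Station 4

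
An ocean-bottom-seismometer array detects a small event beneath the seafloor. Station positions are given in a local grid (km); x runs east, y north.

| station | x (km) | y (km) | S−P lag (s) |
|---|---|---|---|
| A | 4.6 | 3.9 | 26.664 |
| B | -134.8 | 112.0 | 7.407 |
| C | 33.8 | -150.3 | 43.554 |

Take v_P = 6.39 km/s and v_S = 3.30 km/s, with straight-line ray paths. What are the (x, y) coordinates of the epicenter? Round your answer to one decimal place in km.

Distance from S−P lag: d = Δt · v_P v_S / (v_P − v_S) = Δt · (6.39·3.30)/(6.39−3.30) ≈ 6.8243·Δt.
So d_A = 181.96, d_B = 50.55, d_C = 297.22 km.
Circle about each station: (x − 4.6)² + (y − 3.9)² = 181.96²; (x + 134.8)² + (y − 112.0)² = 50.55²; (x − 33.8)² + (y + 150.3)² = 297.22².
Subtracting pairs of circle equations eliminates x²+y² and gives linear equations (the radical axes):
-278.8 x + 216.2 y = 61232.81
58.4 x − 308.4 y = -31534.13
Solving the 2×2 system: x ≈ -164.5, y ≈ 71.1 km.
Check against A (with the unrounded x, y): √((x − 4.6)²+(y − 3.9)²) = 181.96 ≈ 181.96 km. ✓

(-164.5, 71.1)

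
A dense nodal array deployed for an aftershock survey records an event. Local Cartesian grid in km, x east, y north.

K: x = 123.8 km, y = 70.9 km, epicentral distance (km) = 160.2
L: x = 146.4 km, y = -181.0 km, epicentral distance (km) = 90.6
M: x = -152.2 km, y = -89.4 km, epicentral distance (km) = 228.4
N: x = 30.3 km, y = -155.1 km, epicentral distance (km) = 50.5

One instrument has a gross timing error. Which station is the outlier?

K

Solve using three stations at a time. Using L, M, N (subtract circle equations pairwise → linear system) gives (x, y) ≈ (72.9, -128.0).
Distances from that point to each station vs reported:
  K: calculated 205.3 vs reported 160.2 → residual 45.1 km
  L: calculated 90.6 vs reported 90.6 → residual 0.0 km
  M: calculated 228.4 vs reported 228.4 → residual 0.0 km
  N: calculated 50.5 vs reported 50.5 → residual 0.0 km
L, M, N are mutually consistent (residuals ≈ 0); K is off by 45.1 km.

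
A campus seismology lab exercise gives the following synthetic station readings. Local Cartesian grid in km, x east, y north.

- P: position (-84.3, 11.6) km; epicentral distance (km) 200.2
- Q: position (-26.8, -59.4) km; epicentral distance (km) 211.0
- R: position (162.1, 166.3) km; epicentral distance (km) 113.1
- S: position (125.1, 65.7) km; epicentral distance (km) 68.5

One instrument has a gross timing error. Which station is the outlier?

R

Solve using three stations at a time. Using P, Q, S (subtract circle equations pairwise → linear system) gives (x, y) ≈ (83.8, 120.2).
Distances from that point to each station vs reported:
  P: calculated 200.2 vs reported 200.2 → residual 0.0 km
  Q: calculated 211.0 vs reported 211.0 → residual 0.0 km
  R: calculated 90.8 vs reported 113.1 → residual 22.3 km
  S: calculated 68.4 vs reported 68.5 → residual 0.1 km
P, Q, S are mutually consistent (residuals ≈ 0); R is off by 22.3 km.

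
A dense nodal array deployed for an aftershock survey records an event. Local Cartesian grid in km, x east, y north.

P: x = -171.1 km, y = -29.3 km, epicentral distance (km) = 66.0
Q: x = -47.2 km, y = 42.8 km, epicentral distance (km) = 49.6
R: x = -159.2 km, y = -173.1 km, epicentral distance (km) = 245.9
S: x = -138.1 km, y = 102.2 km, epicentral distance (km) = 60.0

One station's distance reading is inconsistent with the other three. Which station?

P

Solve using three stations at a time. Using Q, R, S (subtract circle equations pairwise → linear system) gives (x, y) ≈ (-92.3, 63.5).
Distances from that point to each station vs reported:
  P: calculated 121.8 vs reported 66.0 → residual 55.8 km
  Q: calculated 49.6 vs reported 49.6 → residual 0.0 km
  R: calculated 245.9 vs reported 245.9 → residual 0.0 km
  S: calculated 60.0 vs reported 60.0 → residual 0.0 km
Q, R, S are mutually consistent (residuals ≈ 0); P is off by 55.8 km.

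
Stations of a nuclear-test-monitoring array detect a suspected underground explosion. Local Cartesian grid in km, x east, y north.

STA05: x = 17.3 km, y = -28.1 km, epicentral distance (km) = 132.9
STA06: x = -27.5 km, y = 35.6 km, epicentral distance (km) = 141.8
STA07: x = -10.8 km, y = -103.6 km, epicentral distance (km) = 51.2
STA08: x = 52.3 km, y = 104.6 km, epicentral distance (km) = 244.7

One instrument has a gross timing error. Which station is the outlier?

STA07

Solve using three stations at a time. Using STA05, STA06, STA08 (subtract circle equations pairwise → linear system) gives (x, y) ≈ (-103.2, -84.4).
Distances from that point to each station vs reported:
  STA05: calculated 133.0 vs reported 132.9 → residual 0.1 km
  STA06: calculated 141.9 vs reported 141.8 → residual 0.1 km
  STA07: calculated 94.4 vs reported 51.2 → residual 43.2 km
  STA08: calculated 244.8 vs reported 244.7 → residual 0.1 km
STA05, STA06, STA08 are mutually consistent (residuals ≈ 0); STA07 is off by 43.2 km.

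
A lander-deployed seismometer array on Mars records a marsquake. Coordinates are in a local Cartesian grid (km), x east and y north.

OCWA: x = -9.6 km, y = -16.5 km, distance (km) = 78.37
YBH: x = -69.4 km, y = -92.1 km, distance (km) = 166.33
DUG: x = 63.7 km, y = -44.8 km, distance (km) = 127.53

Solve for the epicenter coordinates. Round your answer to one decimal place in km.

(-6.3, 61.8)

Circle about each station: (x + 9.6)² + (y + 16.5)² = 78.37²; (x + 69.4)² + (y + 92.1)² = 166.33²; (x − 63.7)² + (y + 44.8)² = 127.53².
Subtracting the OCWA equation from the YBH and DUG equations removes the quadratic terms:
-119.6 x − 151.2 y = -8589.45
146.6 x − 56.6 y = -4421.72
Solving the 2×2 system: x ≈ -6.3, y ≈ 61.8 km.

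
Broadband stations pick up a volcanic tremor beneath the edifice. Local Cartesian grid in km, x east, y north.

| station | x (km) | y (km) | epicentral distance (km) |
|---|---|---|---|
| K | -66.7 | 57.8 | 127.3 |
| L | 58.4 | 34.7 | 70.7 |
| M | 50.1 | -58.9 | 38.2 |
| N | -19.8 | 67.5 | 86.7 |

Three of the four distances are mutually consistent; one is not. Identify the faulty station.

N

Solve using three stations at a time. Using K, L, M (subtract circle equations pairwise → linear system) gives (x, y) ≈ (26.8, -28.6).
Distances from that point to each station vs reported:
  K: calculated 127.3 vs reported 127.3 → residual 0.0 km
  L: calculated 70.7 vs reported 70.7 → residual 0.0 km
  M: calculated 38.2 vs reported 38.2 → residual 0.0 km
  N: calculated 106.8 vs reported 86.7 → residual 20.1 km
K, L, M are mutually consistent (residuals ≈ 0); N is off by 20.1 km.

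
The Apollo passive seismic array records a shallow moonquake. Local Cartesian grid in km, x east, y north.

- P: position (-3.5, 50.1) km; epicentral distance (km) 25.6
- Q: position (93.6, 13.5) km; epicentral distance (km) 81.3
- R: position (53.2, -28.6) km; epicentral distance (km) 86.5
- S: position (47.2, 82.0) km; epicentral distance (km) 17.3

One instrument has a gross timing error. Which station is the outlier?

Solve using three stations at a time. Using P, Q, R (subtract circle equations pairwise → linear system) gives (x, y) ≈ (22.0, 52.1).
Distances from that point to each station vs reported:
  P: calculated 25.6 vs reported 25.6 → residual 0.0 km
  Q: calculated 81.3 vs reported 81.3 → residual 0.0 km
  R: calculated 86.5 vs reported 86.5 → residual 0.0 km
  S: calculated 39.1 vs reported 17.3 → residual 21.8 km
P, Q, R are mutually consistent (residuals ≈ 0); S is off by 21.8 km.

S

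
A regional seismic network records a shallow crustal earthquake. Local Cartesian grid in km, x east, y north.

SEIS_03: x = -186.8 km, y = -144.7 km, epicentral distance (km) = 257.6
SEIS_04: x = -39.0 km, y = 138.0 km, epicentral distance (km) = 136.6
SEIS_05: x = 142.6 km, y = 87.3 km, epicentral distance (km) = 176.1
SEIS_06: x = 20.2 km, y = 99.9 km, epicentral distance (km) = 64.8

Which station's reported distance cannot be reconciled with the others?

Solve using three stations at a time. Using SEIS_03, SEIS_05, SEIS_06 (subtract circle equations pairwise → linear system) gives (x, y) ≈ (-31.5, 60.8).
Distances from that point to each station vs reported:
  SEIS_03: calculated 257.6 vs reported 257.6 → residual 0.0 km
  SEIS_04: calculated 77.5 vs reported 136.6 → residual 59.1 km
  SEIS_05: calculated 176.1 vs reported 176.1 → residual 0.0 km
  SEIS_06: calculated 64.8 vs reported 64.8 → residual 0.0 km
SEIS_03, SEIS_05, SEIS_06 are mutually consistent (residuals ≈ 0); SEIS_04 is off by 59.1 km.

SEIS_04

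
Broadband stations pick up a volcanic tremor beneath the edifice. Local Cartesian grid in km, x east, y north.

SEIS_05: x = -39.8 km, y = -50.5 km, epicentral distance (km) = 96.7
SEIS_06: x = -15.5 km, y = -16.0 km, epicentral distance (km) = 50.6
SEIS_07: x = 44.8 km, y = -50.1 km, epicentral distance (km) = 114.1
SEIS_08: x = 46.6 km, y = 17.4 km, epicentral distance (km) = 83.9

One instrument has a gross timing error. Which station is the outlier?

SEIS_05

Solve using three stations at a time. Using SEIS_06, SEIS_07, SEIS_08 (subtract circle equations pairwise → linear system) gives (x, y) ≈ (-36.3, 30.1).
Distances from that point to each station vs reported:
  SEIS_05: calculated 80.7 vs reported 96.7 → residual 16.0 km
  SEIS_06: calculated 50.6 vs reported 50.6 → residual 0.0 km
  SEIS_07: calculated 114.1 vs reported 114.1 → residual 0.0 km
  SEIS_08: calculated 83.9 vs reported 83.9 → residual 0.0 km
SEIS_06, SEIS_07, SEIS_08 are mutually consistent (residuals ≈ 0); SEIS_05 is off by 16.0 km.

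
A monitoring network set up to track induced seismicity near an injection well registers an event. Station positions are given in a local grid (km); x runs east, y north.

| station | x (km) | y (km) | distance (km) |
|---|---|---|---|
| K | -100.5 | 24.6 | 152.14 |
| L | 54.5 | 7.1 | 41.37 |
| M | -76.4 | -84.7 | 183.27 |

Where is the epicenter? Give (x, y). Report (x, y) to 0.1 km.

Circle about each station: (x + 100.5)² + (y − 24.6)² = 152.14²; (x − 54.5)² + (y − 7.1)² = 41.37²; (x + 76.4)² + (y + 84.7)² = 183.27².
Subtracting pairs of circle equations eliminates x²+y² and gives linear equations (the radical axes):
310.0 x − 35.0 y = 13750.35
48.2 x − 218.6 y = -8135.67
Solving the 2×2 system: x ≈ 49.8, y ≈ 48.2 km.

(49.8, 48.2)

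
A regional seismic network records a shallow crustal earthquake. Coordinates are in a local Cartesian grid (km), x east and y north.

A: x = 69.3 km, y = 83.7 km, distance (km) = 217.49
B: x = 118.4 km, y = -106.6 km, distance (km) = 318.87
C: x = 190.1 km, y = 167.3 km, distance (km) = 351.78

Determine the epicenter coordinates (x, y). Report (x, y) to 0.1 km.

Circle about each station: (x − 69.3)² + (y − 83.7)² = 217.49²; (x − 118.4)² + (y + 106.6)² = 318.87²; (x − 190.1)² + (y − 167.3)² = 351.78².
Subtracting the A equation from the B and C equations removes the quadratic terms:
98.2 x − 380.6 y = -40802.24
241.6 x + 167.2 y = -24128.15
Solving the 2×2 system: x ≈ -147.7, y ≈ 69.1 km.

(-147.7, 69.1)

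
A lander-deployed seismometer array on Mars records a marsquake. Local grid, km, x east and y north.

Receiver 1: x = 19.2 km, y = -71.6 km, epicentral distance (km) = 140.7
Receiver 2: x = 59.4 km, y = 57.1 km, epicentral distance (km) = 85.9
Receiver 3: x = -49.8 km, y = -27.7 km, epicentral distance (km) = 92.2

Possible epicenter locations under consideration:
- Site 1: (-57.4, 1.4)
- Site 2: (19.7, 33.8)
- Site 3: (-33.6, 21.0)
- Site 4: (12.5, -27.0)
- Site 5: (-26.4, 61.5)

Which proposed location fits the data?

Site 5

For each candidate, compare |candidate − station| to the reported distance:
Site 1: residuals Receiver 1 34.9, Receiver 2 43.5, Receiver 3 62.1 → max 62.1 km
Site 2: residuals Receiver 1 35.3, Receiver 2 39.9, Receiver 3 0.6 → max 39.9 km
Site 3: residuals Receiver 1 34.1, Receiver 2 13.9, Receiver 3 40.9 → max 40.9 km
Site 4: residuals Receiver 1 95.6, Receiver 2 10.4, Receiver 3 29.9 → max 95.6 km
Site 5: residuals Receiver 1 0.0, Receiver 2 0.0, Receiver 3 0.0 → max 0.0 km
Only Site 5 has all residuals ≈ 0.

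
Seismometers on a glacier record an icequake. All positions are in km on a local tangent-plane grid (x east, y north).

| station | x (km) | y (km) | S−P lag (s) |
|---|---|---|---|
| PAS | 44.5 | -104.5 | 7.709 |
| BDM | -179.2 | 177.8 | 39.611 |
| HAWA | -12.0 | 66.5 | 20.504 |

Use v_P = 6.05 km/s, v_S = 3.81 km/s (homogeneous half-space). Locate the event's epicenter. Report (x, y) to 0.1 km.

123.3 km east, -95.4 km north

Distance from S−P lag: d = Δt · v_P v_S / (v_P − v_S) = Δt · (6.05·3.81)/(6.05−3.81) ≈ 10.2904·Δt.
So d_PAS = 79.33, d_BDM = 407.61, d_HAWA = 210.99 km.
Circle about each station: (x − 44.5)² + (y + 104.5)² = 79.33²; (x + 179.2)² + (y − 177.8)² = 407.61²; (x + 12.0)² + (y − 66.5)² = 210.99².
Subtracting pairs of circle equations eliminates x²+y² and gives linear equations (the radical axes):
-447.4 x + 564.6 y = -109027.68
-113.0 x + 342.0 y = -46557.78
Solving the 2×2 system: x ≈ 123.3, y ≈ -95.4 km.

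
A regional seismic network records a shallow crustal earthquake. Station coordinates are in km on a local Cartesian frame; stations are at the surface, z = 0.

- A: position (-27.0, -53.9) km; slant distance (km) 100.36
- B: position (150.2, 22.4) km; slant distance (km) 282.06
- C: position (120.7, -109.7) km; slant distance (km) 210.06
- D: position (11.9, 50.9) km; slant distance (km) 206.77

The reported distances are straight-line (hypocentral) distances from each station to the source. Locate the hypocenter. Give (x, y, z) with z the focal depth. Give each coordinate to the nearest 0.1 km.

Each station gives a sphere (x−x_i)² + (y−y_i)² + z² = d_i² (stations at z=0).
Subtracting the A sphere from B and C: z² cancels, leaving linear equations in x and y:
354.4 x + 152.6 y = -50058.12
295.4 x − 111.6 y = -11084.70
Solving: x ≈ -85.999, y ≈ -128.310 km (keep extra digits for the depth step; rounded: -86.0, -128.3).
Then from the A sphere: z² = 100.36² − (x + 27.0)² − (y + 53.9)² with x = -85.999, y = -128.310, so z ≈ 32.472 ≈ 32.5 km.
Check against D (with the unrounded solution): distance 206.77 ≈ 206.77 km. ✓

x ≈ -86.0 km, y ≈ -128.3 km, depth ≈ 32.5 km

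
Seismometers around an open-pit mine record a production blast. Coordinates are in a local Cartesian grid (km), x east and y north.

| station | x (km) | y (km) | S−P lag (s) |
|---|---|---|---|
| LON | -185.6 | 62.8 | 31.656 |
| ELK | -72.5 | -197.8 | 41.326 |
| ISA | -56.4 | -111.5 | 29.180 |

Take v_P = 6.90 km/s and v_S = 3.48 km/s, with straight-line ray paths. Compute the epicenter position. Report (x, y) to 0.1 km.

(36.5, 71.1)

Distance from S−P lag: d = Δt · v_P v_S / (v_P − v_S) = Δt · (6.90·3.48)/(6.90−3.48) ≈ 7.0211·Δt.
So d_LON = 222.26, d_ELK = 290.15, d_ISA = 204.87 km.
Circle about each station: (x + 185.6)² + (y − 62.8)² = 222.26²; (x + 72.5)² + (y + 197.8)² = 290.15²; (x + 56.4)² + (y + 111.5)² = 204.87².
Subtracting the LON equation from the ELK and ISA equations removes the quadratic terms:
226.2 x − 521.2 y = -28797.62
258.4 x − 348.6 y = -15350.20
Solving the 2×2 system: x ≈ 36.5, y ≈ 71.1 km.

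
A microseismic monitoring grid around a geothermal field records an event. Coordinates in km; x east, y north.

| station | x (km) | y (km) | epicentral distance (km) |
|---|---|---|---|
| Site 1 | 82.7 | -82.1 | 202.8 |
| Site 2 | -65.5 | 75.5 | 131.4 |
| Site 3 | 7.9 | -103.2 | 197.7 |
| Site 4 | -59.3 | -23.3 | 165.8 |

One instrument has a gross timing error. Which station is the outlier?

Site 1

Solve using three stations at a time. Using Site 2, Site 3, Site 4 (subtract circle equations pairwise → linear system) gives (x, y) ≈ (65.3, 85.9).
Distances from that point to each station vs reported:
  Site 1: calculated 168.9 vs reported 202.8 → residual 33.9 km
  Site 2: calculated 131.2 vs reported 131.4 → residual 0.2 km
  Site 3: calculated 197.6 vs reported 197.7 → residual 0.1 km
  Site 4: calculated 165.7 vs reported 165.8 → residual 0.1 km
Site 2, Site 3, Site 4 are mutually consistent (residuals ≈ 0); Site 1 is off by 33.9 km.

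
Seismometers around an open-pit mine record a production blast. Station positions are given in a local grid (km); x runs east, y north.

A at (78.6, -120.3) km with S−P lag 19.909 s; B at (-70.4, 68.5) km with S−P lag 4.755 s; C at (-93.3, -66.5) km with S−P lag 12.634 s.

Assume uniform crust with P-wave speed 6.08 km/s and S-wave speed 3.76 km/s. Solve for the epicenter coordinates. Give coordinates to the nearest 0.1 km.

x ≈ -31.9 km, y ≈ 41.8 km

Distance from S−P lag: d = Δt · v_P v_S / (v_P − v_S) = Δt · (6.08·3.76)/(6.08−3.76) ≈ 9.8538·Δt.
So d_A = 196.18, d_B = 46.85, d_C = 124.49 km.
Circle about each station: (x − 78.6)² + (y + 120.3)² = 196.18²; (x + 70.4)² + (y − 68.5)² = 46.85²; (x + 93.3)² + (y + 66.5)² = 124.49².
Subtracting the A equation from the B and C equations removes the quadratic terms:
-298.0 x + 377.6 y = 25290.03
-343.8 x + 107.6 y = 15465.92
Solving the 2×2 system: x ≈ -31.9, y ≈ 41.8 km.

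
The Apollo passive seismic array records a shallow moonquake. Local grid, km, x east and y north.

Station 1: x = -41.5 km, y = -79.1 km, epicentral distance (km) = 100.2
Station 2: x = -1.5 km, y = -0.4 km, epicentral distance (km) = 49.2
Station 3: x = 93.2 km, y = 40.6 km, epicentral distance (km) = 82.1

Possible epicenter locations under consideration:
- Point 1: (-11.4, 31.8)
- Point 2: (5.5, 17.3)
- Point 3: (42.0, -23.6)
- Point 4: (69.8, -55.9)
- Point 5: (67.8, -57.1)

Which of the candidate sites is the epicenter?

Point 3

For each candidate, compare |candidate − station| to the reported distance:
Point 1: residuals Station 1 14.7, Station 2 15.5, Station 3 22.9 → max 22.9 km
Point 2: residuals Station 1 7.0, Station 2 30.2, Station 3 8.6 → max 30.2 km
Point 3: residuals Station 1 0.1, Station 2 0.1, Station 3 0.0 → max 0.1 km
Point 4: residuals Station 1 13.5, Station 2 41.2, Station 3 17.2 → max 41.2 km
Point 5: residuals Station 1 11.3, Station 2 40.3, Station 3 18.8 → max 40.3 km
Only Point 3 has all residuals ≈ 0.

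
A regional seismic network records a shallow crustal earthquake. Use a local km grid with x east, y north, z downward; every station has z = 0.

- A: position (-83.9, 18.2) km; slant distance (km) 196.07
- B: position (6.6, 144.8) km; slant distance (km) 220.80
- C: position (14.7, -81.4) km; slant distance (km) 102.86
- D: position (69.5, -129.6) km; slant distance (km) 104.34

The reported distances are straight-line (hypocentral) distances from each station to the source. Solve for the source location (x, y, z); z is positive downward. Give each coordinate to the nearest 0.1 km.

Each station gives a sphere (x−x_i)² + (y−y_i)² + z² = d_i² (stations at z=0).
Subtracting the A sphere from B and C: z² cancels, leaving linear equations in x and y:
181.0 x + 253.2 y = 3330.95
197.2 x − 199.2 y = 27334.87
Solving: x ≈ 88.208, y ≈ -49.900 km (keep extra digits for the depth step; rounded: 88.2, -49.9).
Then from the A sphere: z² = 196.07² − (x + 83.9)² − (y − 18.2)² with x = 88.208, y = -49.900, so z ≈ 64.689 ≈ 64.7 km.
Check against D (with the unrounded solution): distance 104.34 ≈ 104.34 km. ✓

(88.2, -49.9, 64.7)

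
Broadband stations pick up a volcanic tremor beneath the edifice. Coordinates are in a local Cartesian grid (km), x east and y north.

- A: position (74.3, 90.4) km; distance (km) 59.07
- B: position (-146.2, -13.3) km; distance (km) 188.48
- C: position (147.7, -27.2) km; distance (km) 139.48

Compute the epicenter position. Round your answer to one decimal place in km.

Circle about each station: (x − 74.3)² + (y − 90.4)² = 59.07²; (x + 146.2)² + (y + 13.3)² = 188.48²; (x − 147.7)² + (y + 27.2)² = 139.48².
Subtracting the A equation from the B and C equations removes the quadratic terms:
-441.0 x − 207.4 y = -24176.77
146.8 x − 235.2 y = -7102.93
Solving the 2×2 system: x ≈ 31.4, y ≈ 49.8 km.

31.4 km east, 49.8 km north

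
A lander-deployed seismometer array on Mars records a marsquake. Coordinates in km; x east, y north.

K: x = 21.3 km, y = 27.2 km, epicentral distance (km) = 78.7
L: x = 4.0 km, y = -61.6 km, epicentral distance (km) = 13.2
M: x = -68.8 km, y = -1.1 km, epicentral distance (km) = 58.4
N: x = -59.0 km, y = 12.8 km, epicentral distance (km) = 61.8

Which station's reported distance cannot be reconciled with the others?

Solve using three stations at a time. Using K, M, N (subtract circle equations pairwise → linear system) gives (x, y) ≈ (-23.3, -37.5).
Distances from that point to each station vs reported:
  K: calculated 78.6 vs reported 78.7 → residual 0.1 km
  L: calculated 36.5 vs reported 13.2 → residual 23.3 km
  M: calculated 58.2 vs reported 58.4 → residual 0.2 km
  N: calculated 61.6 vs reported 61.8 → residual 0.2 km
K, M, N are mutually consistent (residuals ≈ 0); L is off by 23.3 km.

L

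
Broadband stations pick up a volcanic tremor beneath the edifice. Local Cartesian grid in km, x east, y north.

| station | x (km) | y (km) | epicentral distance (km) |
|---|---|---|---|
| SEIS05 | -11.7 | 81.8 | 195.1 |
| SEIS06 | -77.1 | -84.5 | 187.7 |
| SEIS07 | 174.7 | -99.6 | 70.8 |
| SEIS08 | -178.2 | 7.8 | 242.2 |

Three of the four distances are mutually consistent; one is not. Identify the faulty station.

SEIS08

Solve using three stations at a time. Using SEIS05, SEIS06, SEIS07 (subtract circle equations pairwise → linear system) gives (x, y) ≈ (110.1, -70.6).
Distances from that point to each station vs reported:
  SEIS05: calculated 195.1 vs reported 195.1 → residual 0.0 km
  SEIS06: calculated 187.7 vs reported 187.7 → residual 0.0 km
  SEIS07: calculated 70.8 vs reported 70.8 → residual 0.0 km
  SEIS08: calculated 298.8 vs reported 242.2 → residual 56.6 km
SEIS05, SEIS06, SEIS07 are mutually consistent (residuals ≈ 0); SEIS08 is off by 56.6 km.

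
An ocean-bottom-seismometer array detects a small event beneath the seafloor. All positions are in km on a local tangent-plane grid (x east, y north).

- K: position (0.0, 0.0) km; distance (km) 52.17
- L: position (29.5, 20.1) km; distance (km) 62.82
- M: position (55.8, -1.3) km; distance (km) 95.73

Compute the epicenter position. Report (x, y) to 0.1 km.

Circle about each station: x² + y² = 52.17²; (x − 29.5)² + (y − 20.1)² = 62.82²; (x − 55.8)² + (y + 1.3)² = 95.73².
Subtracting pairs of circle equations eliminates x²+y² and gives linear equations (the radical axes):
59.0 x + 40.2 y = 49.62
111.6 x − 2.6 y = -3327.19
Solving the 2×2 system: x ≈ -28.8, y ≈ 43.5 km.

-28.8 km east, 43.5 km north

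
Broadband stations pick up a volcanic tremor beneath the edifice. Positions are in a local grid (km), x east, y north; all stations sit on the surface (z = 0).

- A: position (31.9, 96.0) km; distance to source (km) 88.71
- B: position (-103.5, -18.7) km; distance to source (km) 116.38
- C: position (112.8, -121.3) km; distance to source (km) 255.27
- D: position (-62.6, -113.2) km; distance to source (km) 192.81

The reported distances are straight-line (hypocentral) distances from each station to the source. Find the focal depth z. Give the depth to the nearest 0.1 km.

37.4 km

Each station gives a sphere (x−x_i)² + (y−y_i)² + z² = d_i² (stations at z=0).
Subtracting the A sphere from B and C: z² cancels, leaving linear equations in x and y:
-270.8 x − 229.4 y = -4846.51
161.8 x − 434.6 y = -40089.39
Solving: x ≈ -45.800, y ≈ 75.193 km (keep extra digits for the depth step; rounded: -45.8, 75.2).
Then from the A sphere: z² = 88.71² − (x − 31.9)² − (y − 96.0)² with x = -45.800, y = 75.193, so z ≈ 37.406 ≈ 37.4 km.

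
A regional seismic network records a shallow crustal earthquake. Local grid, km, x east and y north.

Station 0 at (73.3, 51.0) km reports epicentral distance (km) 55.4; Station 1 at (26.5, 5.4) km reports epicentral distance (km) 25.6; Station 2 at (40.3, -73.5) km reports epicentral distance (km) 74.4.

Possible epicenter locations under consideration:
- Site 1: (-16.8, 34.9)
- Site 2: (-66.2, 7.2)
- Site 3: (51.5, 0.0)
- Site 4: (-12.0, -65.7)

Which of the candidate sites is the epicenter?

Site 3

For each candidate, compare |candidate − station| to the reported distance:
Site 1: residuals Station 0 36.1, Station 1 26.8, Station 2 48.1 → max 48.1 km
Site 2: residuals Station 0 90.8, Station 1 67.1, Station 2 59.2 → max 90.8 km
Site 3: residuals Station 0 0.1, Station 1 0.0, Station 2 0.1 → max 0.1 km
Site 4: residuals Station 0 89.2, Station 1 55.3, Station 2 21.5 → max 89.2 km
Only Site 3 has all residuals ≈ 0.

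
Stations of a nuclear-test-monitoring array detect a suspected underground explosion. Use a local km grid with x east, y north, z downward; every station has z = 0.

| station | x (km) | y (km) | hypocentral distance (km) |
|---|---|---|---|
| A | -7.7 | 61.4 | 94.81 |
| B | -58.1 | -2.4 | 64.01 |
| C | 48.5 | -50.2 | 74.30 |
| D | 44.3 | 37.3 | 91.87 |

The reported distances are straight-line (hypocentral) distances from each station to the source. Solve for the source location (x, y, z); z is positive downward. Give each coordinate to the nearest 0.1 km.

Each station gives a sphere (x−x_i)² + (y−y_i)² + z² = d_i² (stations at z=0).
Subtracting the A sphere from B and C: z² cancels, leaving linear equations in x and y:
-100.8 x − 127.6 y = 4443.78
112.4 x − 223.2 y = 4511.49
Solving: x ≈ -11.297, y ≈ -25.902 km (keep extra digits for the depth step; rounded: -11.3, -25.9).
Then from the A sphere: z² = 94.81² − (x + 7.7)² − (y − 61.4)² with x = -11.297, y = -25.902, so z ≈ 36.802 ≈ 36.8 km.

(-11.3, -25.9, 36.8)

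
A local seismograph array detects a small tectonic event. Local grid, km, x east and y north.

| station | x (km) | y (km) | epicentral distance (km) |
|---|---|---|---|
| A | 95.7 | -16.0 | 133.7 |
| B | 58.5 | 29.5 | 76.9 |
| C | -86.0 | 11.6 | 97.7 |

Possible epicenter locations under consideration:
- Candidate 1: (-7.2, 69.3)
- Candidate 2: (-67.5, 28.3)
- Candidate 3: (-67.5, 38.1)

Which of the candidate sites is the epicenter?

Candidate 1

For each candidate, compare |candidate − station| to the reported distance:
Candidate 1: residuals A 0.0, B 0.1, C 0.0 → max 0.1 km
Candidate 2: residuals A 35.4, B 49.1, C 72.8 → max 72.8 km
Candidate 3: residuals A 38.2, B 49.4, C 65.4 → max 65.4 km
Only Candidate 1 has all residuals ≈ 0.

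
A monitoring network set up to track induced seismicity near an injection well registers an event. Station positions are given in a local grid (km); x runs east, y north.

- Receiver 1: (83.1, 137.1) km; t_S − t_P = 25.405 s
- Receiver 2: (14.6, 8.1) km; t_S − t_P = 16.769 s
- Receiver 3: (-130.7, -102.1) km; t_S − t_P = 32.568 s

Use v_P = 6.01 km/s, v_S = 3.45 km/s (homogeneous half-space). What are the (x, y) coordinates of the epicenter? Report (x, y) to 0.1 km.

Distance from S−P lag: d = Δt · v_P v_S / (v_P − v_S) = Δt · (6.01·3.45)/(6.01−3.45) ≈ 8.0994·Δt.
So d_Receiver 1 = 205.77, d_Receiver 2 = 135.82, d_Receiver 3 = 263.78 km.
Circle about each station: (x − 83.1)² + (y − 137.1)² = 205.77²; (x − 14.6)² + (y − 8.1)² = 135.82²; (x + 130.7)² + (y + 102.1)² = 263.78².
Subtracting the Receiver 1 equation from the Receiver 2 and Receiver 3 equations removes the quadratic terms:
-137.0 x − 258.0 y = -1529.03
-427.6 x − 478.4 y = -25433.72
Solving the 2×2 system: x ≈ 130.2, y ≈ -63.2 km.
Check against Receiver 1 (with the unrounded x, y): √((x − 83.1)²+(y − 137.1)²) = 205.77 ≈ 205.77 km. ✓

(130.2, -63.2)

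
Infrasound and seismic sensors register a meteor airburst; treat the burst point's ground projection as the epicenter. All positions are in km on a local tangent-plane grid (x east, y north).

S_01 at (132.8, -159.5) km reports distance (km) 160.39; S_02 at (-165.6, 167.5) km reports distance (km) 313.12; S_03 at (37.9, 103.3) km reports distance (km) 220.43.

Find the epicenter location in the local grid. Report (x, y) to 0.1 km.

-19.6 km east, -109.5 km north

Circle about each station: (x − 132.8)² + (y + 159.5)² = 160.39²; (x + 165.6)² + (y − 167.5)² = 313.12²; (x − 37.9)² + (y − 103.3)² = 220.43².
Subtracting pairs of circle equations eliminates x²+y² and gives linear equations (the radical axes):
-596.8 x + 654.0 y = -59915.66
-189.8 x + 525.6 y = -53833.22
Solving the 2×2 system: x ≈ -19.6, y ≈ -109.5 km.
Check against S_01 (with the unrounded x, y): √((x − 132.8)²+(y + 159.5)²) = 160.39 ≈ 160.39 km. ✓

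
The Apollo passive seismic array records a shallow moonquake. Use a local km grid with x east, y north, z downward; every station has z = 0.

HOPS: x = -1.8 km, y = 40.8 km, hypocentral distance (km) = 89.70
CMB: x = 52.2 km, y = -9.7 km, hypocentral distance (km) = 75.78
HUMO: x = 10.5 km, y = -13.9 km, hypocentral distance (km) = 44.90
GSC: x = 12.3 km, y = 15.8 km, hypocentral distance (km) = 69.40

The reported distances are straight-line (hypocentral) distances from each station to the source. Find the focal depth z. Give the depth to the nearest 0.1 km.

Each station gives a sphere (x−x_i)² + (y−y_i)² + z² = d_i² (stations at z=0).
Subtracting the HOPS sphere from CMB and HUMO: z² cancels, leaving linear equations in x and y:
108.0 x − 101.0 y = 3454.53
24.6 x − 109.4 y = 4665.66
Solving: x ≈ -10.000, y ≈ -44.896 km (keep extra digits for the depth step; rounded: -10.0, -44.9).
Then from the HOPS sphere: z² = 89.70² − (x + 1.8)² − (y − 40.8)² with x = -10.000, y = -44.896, so z ≈ 25.200 ≈ 25.2 km.

depth ≈ 25.2 km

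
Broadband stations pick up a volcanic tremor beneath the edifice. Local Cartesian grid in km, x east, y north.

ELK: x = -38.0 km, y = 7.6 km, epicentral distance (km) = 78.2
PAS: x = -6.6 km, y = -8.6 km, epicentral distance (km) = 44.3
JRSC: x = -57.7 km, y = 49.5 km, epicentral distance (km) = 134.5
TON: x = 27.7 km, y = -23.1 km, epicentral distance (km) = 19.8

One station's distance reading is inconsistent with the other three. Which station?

JRSC

Solve using three stations at a time. Using ELK, PAS, TON (subtract circle equations pairwise → linear system) gives (x, y) ≈ (22.3, -42.3).
Distances from that point to each station vs reported:
  ELK: calculated 78.2 vs reported 78.2 → residual 0.0 km
  PAS: calculated 44.4 vs reported 44.3 → residual 0.1 km
  JRSC: calculated 121.7 vs reported 134.5 → residual 12.8 km
  TON: calculated 20.0 vs reported 19.8 → residual 0.2 km
ELK, PAS, TON are mutually consistent (residuals ≈ 0); JRSC is off by 12.8 km.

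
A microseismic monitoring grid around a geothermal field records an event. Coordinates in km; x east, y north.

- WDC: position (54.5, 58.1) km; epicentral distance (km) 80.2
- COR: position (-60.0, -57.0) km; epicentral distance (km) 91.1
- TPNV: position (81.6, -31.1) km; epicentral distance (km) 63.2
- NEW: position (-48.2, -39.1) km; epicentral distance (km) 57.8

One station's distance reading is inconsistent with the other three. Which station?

NEW

Solve using three stations at a time. Using WDC, COR, TPNV (subtract circle equations pairwise → linear system) gives (x, y) ≈ (20.6, -14.6).
Distances from that point to each station vs reported:
  WDC: calculated 80.2 vs reported 80.2 → residual 0.0 km
  COR: calculated 91.1 vs reported 91.1 → residual 0.0 km
  TPNV: calculated 63.2 vs reported 63.2 → residual 0.0 km
  NEW: calculated 73.0 vs reported 57.8 → residual 15.2 km
WDC, COR, TPNV are mutually consistent (residuals ≈ 0); NEW is off by 15.2 km.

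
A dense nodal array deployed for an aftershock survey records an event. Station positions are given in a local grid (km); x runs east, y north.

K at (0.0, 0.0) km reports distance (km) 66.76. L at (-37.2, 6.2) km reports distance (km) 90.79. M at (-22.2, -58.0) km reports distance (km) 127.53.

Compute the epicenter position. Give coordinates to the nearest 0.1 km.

Circle about each station: x² + y² = 66.76²; (x + 37.2)² + (y − 6.2)² = 90.79²; (x + 22.2)² + (y + 58.0)² = 127.53².
Subtracting the K equation from the L and M equations removes the quadratic terms:
-74.4 x + 12.4 y = -2363.65
-44.4 x − 116.0 y = -7950.16
Solving the 2×2 system: x ≈ 40.6, y ≈ 53.0 km.

x ≈ 40.6 km, y ≈ 53.0 km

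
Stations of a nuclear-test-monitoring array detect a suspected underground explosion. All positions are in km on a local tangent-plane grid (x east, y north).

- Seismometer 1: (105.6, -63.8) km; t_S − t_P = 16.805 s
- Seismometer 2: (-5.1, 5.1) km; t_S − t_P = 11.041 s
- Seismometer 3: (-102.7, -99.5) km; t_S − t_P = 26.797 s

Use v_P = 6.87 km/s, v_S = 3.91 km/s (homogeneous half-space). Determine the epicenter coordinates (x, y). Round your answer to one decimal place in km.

Distance from S−P lag: d = Δt · v_P v_S / (v_P − v_S) = Δt · (6.87·3.91)/(6.87−3.91) ≈ 9.0749·Δt.
So d_Seismometer 1 = 152.50, d_Seismometer 2 = 100.20, d_Seismometer 3 = 243.18 km.
Circle about each station: (x − 105.6)² + (y + 63.8)² = 152.50²; (x + 5.1)² + (y − 5.1)² = 100.20²; (x + 102.7)² + (y + 99.5)² = 243.18².
Subtracting the Seismometer 1 equation from the Seismometer 2 and Seismometer 3 equations removes the quadratic terms:
-221.4 x + 137.8 y = -1953.57
-416.6 x − 71.4 y = -30654.52
Solving the 2×2 system: x ≈ 59.6, y ≈ 81.6 km.

59.6 km east, 81.6 km north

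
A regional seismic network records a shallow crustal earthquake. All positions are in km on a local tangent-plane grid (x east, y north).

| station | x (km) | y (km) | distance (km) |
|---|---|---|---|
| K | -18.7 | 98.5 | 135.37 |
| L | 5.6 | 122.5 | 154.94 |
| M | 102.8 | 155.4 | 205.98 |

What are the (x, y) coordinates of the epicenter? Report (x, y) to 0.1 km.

x ≈ 17.3 km, y ≈ -32.0 km

Circle about each station: (x + 18.7)² + (y − 98.5)² = 135.37²; (x − 5.6)² + (y − 122.5)² = 154.94²; (x − 102.8)² + (y − 155.4)² = 205.98².
Subtracting pairs of circle equations eliminates x²+y² and gives linear equations (the radical axes):
48.6 x + 48.0 y = -695.70
243.0 x + 113.8 y = 562.34
Solving the 2×2 system: x ≈ 17.3, y ≈ -32.0 km.
Check against K (with the unrounded x, y): √((x + 18.7)²+(y − 98.5)²) = 135.40 ≈ 135.37 km. ✓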